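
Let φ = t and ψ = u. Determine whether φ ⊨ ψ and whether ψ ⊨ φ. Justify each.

(⇒) This fails. Under t = T, u = F, the left side is true but the right side is false.

(⇐) This fails. Under t = F, u = T, the left side is false but the right side is true.

Neither direction holds.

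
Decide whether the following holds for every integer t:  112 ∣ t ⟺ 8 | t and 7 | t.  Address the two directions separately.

(⟹) If 112 ∣ t, write t = 112q. Since 112 = 14·8, t = 8·(14q), so 8 ∣ t; and since 112 = 16·7, t = 7·(16q), so 7 ∣ t.

(⟸) This fails: take t = 56. Both 8 ∣ 56 and 7 ∣ 56, yet 56 is not a multiple of 112 (since 56 = 0·112 + 56), so 112 ∤ 56.

The forward direction holds; the converse fails.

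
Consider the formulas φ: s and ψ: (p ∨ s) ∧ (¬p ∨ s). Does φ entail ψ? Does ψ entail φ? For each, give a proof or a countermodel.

The biconditional holds.

(⟸) Assume the antecedent. If p is true, the antecedent forces (p = T, s = T), and s holds there. If p is false, the antecedent forces (p = F, s = T), and s holds there. Either way s holds.

(⟹) Assume the antecedent. If p is true, the antecedent forces (p = T, s = T), and (p ∨ s) ∧ (¬p ∨ s) holds there. If p is false, the antecedent forces (p = F, s = T), and (p ∨ s) ∧ (¬p ∨ s) holds there. Either way (p ∨ s) ∧ (¬p ∨ s) holds.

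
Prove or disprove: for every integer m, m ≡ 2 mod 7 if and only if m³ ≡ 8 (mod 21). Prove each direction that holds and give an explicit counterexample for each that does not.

(⟹) This fails: take m = 9. Then 9 ≡ 2 (mod 7), but 9³ = 729 ≡ 15 (mod 21), not 8.

(⟸) This fails: take m = 8. Then 8³ = 512 ≡ 8 (mod 21), yet 8 ≡ 1 (mod 7), not 2.

Neither direction holds.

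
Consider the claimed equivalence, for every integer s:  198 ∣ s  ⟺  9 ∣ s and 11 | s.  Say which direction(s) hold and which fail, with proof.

Only the forward implication holds.

(⇐) This fails: take s = 99. Both 9 ∣ 99 and 11 ∣ 99, yet 99 is not a multiple of 198 (since 99 = 0·198 + 99), so 198 ∤ 99.

(⇒) If 198 ∣ s, write s = 198q. Since 198 = 22·9, s = 9·(22q), so 9 ∣ s; and since 198 = 18·11, s = 11·(18q), so 11 ∣ s.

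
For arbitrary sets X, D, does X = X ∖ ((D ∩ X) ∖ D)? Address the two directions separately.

(⊆) Let x ∈ X. Then either x ∈ X and x ∉ D; or x ∈ X ∩ D. In each case x ∈ X ∖ ((D ∩ X) ∖ D), so X ⊆ X ∖ ((D ∩ X) ∖ D).

(⊇) Let x ∈ X ∖ ((D ∩ X) ∖ D). Then either x ∈ X and x ∉ D; or x ∈ X ∩ D. In each case x ∈ X, so X ∖ ((D ∩ X) ∖ D) ⊆ X.

Both inclusions hold.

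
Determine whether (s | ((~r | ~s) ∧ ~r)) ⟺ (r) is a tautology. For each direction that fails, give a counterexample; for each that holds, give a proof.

Both directions fail.

(⟹) This fails. Under s = F, r = F, the left side is true but the right side is false.

(⟸) This fails. Under s = F, r = T, the left side is false but the right side is true.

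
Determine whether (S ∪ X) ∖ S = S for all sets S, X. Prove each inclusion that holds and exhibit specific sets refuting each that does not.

(⊆) This inclusion fails. Take S = ∅, X = {1}; then 1 ∈ (S ∪ X) ∖ S but 1 ∉ S.

(⊇) This inclusion fails. Take S = {1}, X = ∅; then 1 ∈ S but 1 ∉ (S ∪ X) ∖ S.

(⊆) fails and (⊇) fails.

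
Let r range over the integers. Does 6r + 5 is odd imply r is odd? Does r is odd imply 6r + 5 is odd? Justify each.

[⇐] Suppose r is odd. Since 6 is even, 6r is even for every r, so 6r + 5 has the same parity as 5, which is odd. Hence 6r + 5 is odd.

[⇒] This fails: take r = 0. Then 6r + 5 = 5, which is odd, yet r = 0 is even, not odd.

Only the converse holds.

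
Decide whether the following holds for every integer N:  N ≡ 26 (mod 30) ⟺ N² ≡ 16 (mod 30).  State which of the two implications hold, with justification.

[⇒] Suppose N ≡ 26 (mod 30). Write N = 30j + 26. Then (30j + 26)² = 900j² + 1560j + 676 = 30(30j² + 52j + 22) + 16, so N² ≡ 16 (mod 30).

[⇐] This fails: take N = 4. Then 4² = 16 ≡ 16 (mod 30), yet 4 ≡ 4 (mod 30), not 26.

Only the forward direction holds.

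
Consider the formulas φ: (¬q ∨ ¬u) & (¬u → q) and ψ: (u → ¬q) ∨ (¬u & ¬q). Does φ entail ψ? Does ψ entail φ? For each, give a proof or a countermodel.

(⇒) holds; (⇐) fails.

Forward direction. Assume the antecedent. If u is true, the antecedent forces (u = T, q = F), and (u → ¬q) ∨ (¬u & ¬q) holds there. If u is false, (u → ¬q) ∨ (¬u & ¬q) reduces to true regardless of the other variables. Either way (u → ¬q) ∨ (¬u & ¬q) holds.

Converse. This fails. Under u = F, q = F, the left side is false but the right side is true.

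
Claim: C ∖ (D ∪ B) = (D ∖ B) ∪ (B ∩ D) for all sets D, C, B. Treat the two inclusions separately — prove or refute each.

Neither inclusion holds.

(⟹) This inclusion fails. Take D = ∅, C = {1}, B = ∅; then 1 ∈ C ∖ (D ∪ B) but 1 ∉ (D ∖ B) ∪ (B ∩ D).

(⟸) This inclusion fails. Take D = {1}, C = ∅, B = ∅; then 1 ∈ (D ∖ B) ∪ (B ∩ D) but 1 ∉ C ∖ (D ∪ B).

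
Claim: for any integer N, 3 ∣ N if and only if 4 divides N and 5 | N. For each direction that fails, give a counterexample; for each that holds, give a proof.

Forward direction. This fails: take N = 3. Certainly 3 ∣ 3, but 4 ∤ 3.

Converse. This fails: take N = 20. Both 4 ∣ 20 and 5 ∣ 20, yet 20 is not a multiple of 3 (since 20 = 6·3 + 2), so 3 ∤ 20.

Neither direction holds.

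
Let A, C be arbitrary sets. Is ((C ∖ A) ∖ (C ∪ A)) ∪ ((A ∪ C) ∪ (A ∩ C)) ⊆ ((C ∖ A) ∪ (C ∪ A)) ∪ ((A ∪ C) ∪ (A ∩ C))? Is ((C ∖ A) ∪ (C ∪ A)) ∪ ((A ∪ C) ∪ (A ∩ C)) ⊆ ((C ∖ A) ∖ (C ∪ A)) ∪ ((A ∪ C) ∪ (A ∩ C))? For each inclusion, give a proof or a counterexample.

Both inclusions hold.

Forward inclusion. Let x ∈ ((C ∖ A) ∖ (C ∪ A)) ∪ ((A ∪ C) ∪ (A ∩ C)). Then either x ∈ A and x ∉ C; or x ∈ C and x ∉ A; or x ∈ A ∩ C. In each case x ∈ ((C ∖ A) ∪ (C ∪ A)) ∪ ((A ∪ C) ∪ (A ∩ C)), so ((C ∖ A) ∖ (C ∪ A)) ∪ ((A ∪ C) ∪ (A ∩ C)) ⊆ ((C ∖ A) ∪ (C ∪ A)) ∪ ((A ∪ C) ∪ (A ∩ C)).

Reverse inclusion. Let x ∈ ((C ∖ A) ∪ (C ∪ A)) ∪ ((A ∪ C) ∪ (A ∩ C)). Then either x ∈ A and x ∉ C; or x ∈ C and x ∉ A; or x ∈ A ∩ C. In each case x ∈ ((C ∖ A) ∖ (C ∪ A)) ∪ ((A ∪ C) ∪ (A ∩ C)), so ((C ∖ A) ∪ (C ∪ A)) ∪ ((A ∪ C) ∪ (A ∩ C)) ⊆ ((C ∖ A) ∖ (C ∪ A)) ∪ ((A ∪ C) ∪ (A ∩ C)).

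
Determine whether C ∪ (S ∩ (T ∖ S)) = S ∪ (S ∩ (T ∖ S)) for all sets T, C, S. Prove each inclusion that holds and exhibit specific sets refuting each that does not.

Forward inclusion. This inclusion fails. Take T = ∅, C = {1}, S = ∅; then 1 ∈ C ∪ (S ∩ (T ∖ S)) but 1 ∉ S ∪ (S ∩ (T ∖ S)).

Reverse inclusion. This inclusion fails. Take T = ∅, C = ∅, S = {1}; then 1 ∈ S ∪ (S ∩ (T ∖ S)) but 1 ∉ C ∪ (S ∩ (T ∖ S)).

Both inclusions fail.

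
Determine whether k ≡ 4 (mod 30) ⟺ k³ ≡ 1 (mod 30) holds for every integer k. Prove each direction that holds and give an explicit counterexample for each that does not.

(⇒) fails and (⇐) fails.

(⟹) This fails: take k = 4. Then 4 ≡ 4 (mod 30), but 4³ = 64 ≡ 4 (mod 30), not 1.

(⟸) This fails: take k = 1. Then 1³ = 1 ≡ 1 (mod 30), yet 1 ≡ 1 (mod 30), not 4.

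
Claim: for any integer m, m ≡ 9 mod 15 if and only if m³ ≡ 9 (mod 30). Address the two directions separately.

Only the reverse direction holds.

[⇒] This fails: take m = 24. Then 24 ≡ 9 (mod 15), but 24³ = 13824 ≡ 24 (mod 30), not 9.

[⇐] Conversely, the residues r modulo 30 with r³ ≡ 9 (mod 30) are exactly {9}, and each is ≡ 9 (mod 15).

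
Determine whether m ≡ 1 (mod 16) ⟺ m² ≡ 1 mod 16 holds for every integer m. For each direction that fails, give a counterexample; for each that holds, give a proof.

Not equivalent: only (⇒) holds.

Forward direction. Suppose m ≡ 1 (mod 16). Write m = 16j + 1. Then (16j + 1)² = 256j² + 32j + 1 = 16(16j² + 2j) + 1, so m² ≡ 1 (mod 16).

Converse. This fails: take m = 7. Then 7² = 49 ≡ 1 (mod 16), yet 7 ≡ 7 (mod 16), not 1.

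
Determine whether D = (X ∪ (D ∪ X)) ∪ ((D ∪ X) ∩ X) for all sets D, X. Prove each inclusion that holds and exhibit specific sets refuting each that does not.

(⊆) holds; (⊇) fails.

(⊇) This inclusion fails. Take D = ∅, X = {1}; then 1 ∈ (X ∪ (D ∪ X)) ∪ ((D ∪ X) ∩ X) but 1 ∉ D.

(⊆) Let x ∈ D. Then either x ∈ D and x ∉ X; or x ∈ D ∩ X. In each case x ∈ (X ∪ (D ∪ X)) ∪ ((D ∪ X) ∩ X), so D ⊆ (X ∪ (D ∪ X)) ∪ ((D ∪ X) ∩ X).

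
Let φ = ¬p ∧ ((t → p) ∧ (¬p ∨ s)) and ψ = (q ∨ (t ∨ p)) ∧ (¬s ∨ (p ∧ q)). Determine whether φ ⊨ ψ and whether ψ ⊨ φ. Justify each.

(⟹) This fails. Under p = F, s = F, t = F, q = F, the left side is true but the right side is false.

(⟸) This fails. Under p = T, s = F, t = F, q = F, the left side is false but the right side is true.

Both directions fail.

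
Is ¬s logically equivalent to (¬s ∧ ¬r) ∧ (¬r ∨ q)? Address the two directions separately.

Only the converse holds.

(⟹) This fails. Under r = T, q = F, s = F, the left side is true but the right side is false.

(⟸) Assume the antecedent. If r is true, the antecedent cannot hold. If r is false, the antecedent forces (r = F, q = F, s = F) or (r = F, q = T, s = F), and ¬s holds there. Either way ¬s holds.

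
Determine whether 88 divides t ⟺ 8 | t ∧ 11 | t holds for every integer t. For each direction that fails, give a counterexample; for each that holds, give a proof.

The biconditional holds.

(←) Suppose 8 ∣ t and 11 ∣ t. Any common multiple of 8 and 11 is a multiple of their lcm; here gcd(8, 11) = 1, so lcm(8, 11) = 8·11 = 88, so 88 ∣ t.

(→) If 88 ∣ t, write t = 88q. Since 88 = 11·8, t = 8·(11q), so 8 ∣ t; and since 88 = 8·11, t = 11·(8q), so 11 ∣ t.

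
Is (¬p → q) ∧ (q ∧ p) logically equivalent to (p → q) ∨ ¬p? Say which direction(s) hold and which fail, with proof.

(⇒) holds; (⇐) fails.

(⇒) Assume the antecedent. If q is true, (p → q) ∨ ¬p reduces to true regardless of the other variables. If q is false, the antecedent cannot hold. Either way (p → q) ∨ ¬p holds.

(⇐) This fails. Under q = F, p = F, the left side is false but the right side is true.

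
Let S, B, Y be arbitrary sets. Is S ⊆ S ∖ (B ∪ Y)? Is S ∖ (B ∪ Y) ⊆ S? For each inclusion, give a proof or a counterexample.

(⊇) Let x ∈ S ∖ (B ∪ Y). Then x ∈ S and x ∉ B, Y, from which x ∈ S.

(⊆) This inclusion fails. Take S = {1}, B = {1}, Y = ∅; then 1 ∈ S but 1 ∉ S ∖ (B ∪ Y).

The sets are not equal: only the reverse inclusion holds.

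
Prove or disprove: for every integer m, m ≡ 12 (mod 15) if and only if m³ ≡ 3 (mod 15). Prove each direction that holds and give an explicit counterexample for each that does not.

Equivalent; both directions hold.

(⇒) Suppose m ≡ 12 (mod 15). Write m = 15j + 12. Then (15j + 12)³ = 3375j³ + 8100j² + 6480j + 1728 = 15(225j³ + 540j² + 432j + 115) + 3, so m³ ≡ 3 (mod 15).

(⇐) Conversely, suppose m³ ≡ 3 (mod 15). The only residue r in {0, …, 14} with r³ ≡ 3 (mod 15) is r = 12, so m ≡ 12 (mod 15).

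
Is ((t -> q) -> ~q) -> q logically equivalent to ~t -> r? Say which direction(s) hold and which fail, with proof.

Forward direction. This fails. Under q = T, r = F, t = F, the left side is true but the right side is false.

Converse. This fails. Under q = F, r = T, t = F, the left side is false but the right side is true.

(⇒) fails and (⇐) fails.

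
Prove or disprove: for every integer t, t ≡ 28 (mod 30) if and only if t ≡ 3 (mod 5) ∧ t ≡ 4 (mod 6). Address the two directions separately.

Both directions hold; the statement is true.

[⇒] Suppose t ≡ 28 (mod 30); write t = 30j + 28. Since 5 ∣ 30, reducing mod 5 gives t ≡ 28 ≡ 3 (mod 5); since 6 ∣ 30, reducing mod 6 gives t ≡ 28 ≡ 4 (mod 6).

[⇐] Conversely, if t ≡ 3 (mod 5) and t ≡ 4 (mod 6), then by the Chinese remainder theorem t ≡ 28 (mod 30). This is exactly t ≡ 28 (mod 30).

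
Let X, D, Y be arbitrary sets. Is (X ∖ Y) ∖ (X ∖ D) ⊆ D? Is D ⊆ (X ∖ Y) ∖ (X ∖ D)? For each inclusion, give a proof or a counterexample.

(⟹) Let x ∈ (X ∖ Y) ∖ (X ∖ D). Then x ∈ X ∩ D and x ∉ Y, from which x ∈ D.

(⟸) This inclusion fails. Take X = ∅, D = {1}, Y = ∅; then 1 ∈ D but 1 ∉ (X ∖ Y) ∖ (X ∖ D).

Only the forward inclusion holds.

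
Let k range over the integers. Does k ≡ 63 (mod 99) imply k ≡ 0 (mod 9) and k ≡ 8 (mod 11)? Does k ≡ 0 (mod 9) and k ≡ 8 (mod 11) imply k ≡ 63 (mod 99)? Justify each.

Converse. If k ≡ 0 (mod 9) and k ≡ 8 (mod 11), then by the Chinese remainder theorem k ≡ 63 (mod 99). This is exactly k ≡ 63 (mod 99).

Forward direction. Suppose k ≡ 63 (mod 99); write k = 99j + 63. Since 9 ∣ 99, reducing mod 9 gives k ≡ 63 ≡ 0 (mod 9); since 11 ∣ 99, reducing mod 11 gives k ≡ 63 ≡ 8 (mod 11).

Both implications hold.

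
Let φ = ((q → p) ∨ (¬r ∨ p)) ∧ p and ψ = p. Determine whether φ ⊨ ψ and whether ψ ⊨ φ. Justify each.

Converse. Assume the antecedent. If r is true, the antecedent forces (r = T, q = F, p = T) or (r = T, q = T, p = T), and ((q → p) ∨ (¬r ∨ p)) ∧ p holds there. If r is false, the antecedent forces (r = F, q = F, p = T) or (r = F, q = T, p = T), and ((q → p) ∨ (¬r ∨ p)) ∧ p holds there. Either way ((q → p) ∨ (¬r ∨ p)) ∧ p holds.

Forward direction. Assume the antecedent. If r is true, the antecedent forces (r = T, q = F, p = T) or (r = T, q = T, p = T), and p holds there. If r is false, the antecedent forces (r = F, q = F, p = T) or (r = F, q = T, p = T), and p holds there. Either way p holds.

Both implications hold.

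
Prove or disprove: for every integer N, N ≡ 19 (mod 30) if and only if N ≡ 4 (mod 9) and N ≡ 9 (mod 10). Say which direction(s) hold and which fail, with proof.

Not equivalent: only (⇐) holds.

[⇒] This fails: N = 19 gives 19 ≡ 19 (mod 30) but 19 ≡ 1 (mod 9), so the conjunction on the right does not hold.

[⇐] Conversely, if N ≡ 4 (mod 9) and N ≡ 9 (mod 10), then by the Chinese remainder theorem N ≡ 49 (mod 90). Since 49 ≡ 19 (mod 30) and 30 ∣ 90, we get N ≡ 19 (mod 30).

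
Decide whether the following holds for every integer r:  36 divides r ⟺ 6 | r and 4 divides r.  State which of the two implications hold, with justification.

Forward direction. If 36 ∣ r, write r = 36q. Since 36 = 6·6, r = 6·(6q), so 6 ∣ r; and since 36 = 9·4, r = 4·(9q), so 4 ∣ r.

Converse. This fails: take r = 12. Both 6 ∣ 12 and 4 ∣ 12, yet 12 is not a multiple of 36 (since 12 = 0·36 + 12), so 36 ∤ 12.

Not equivalent: only (⇒) holds.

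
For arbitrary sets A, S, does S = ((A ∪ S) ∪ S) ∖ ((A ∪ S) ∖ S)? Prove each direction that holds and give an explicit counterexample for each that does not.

The two sets are equal.

(⊇) Let x ∈ ((A ∪ S) ∪ S) ∖ ((A ∪ S) ∖ S). Then either x ∈ S and x ∉ A; or x ∈ A ∩ S. In each case x ∈ S, so ((A ∪ S) ∪ S) ∖ ((A ∪ S) ∖ S) ⊆ S.

(⊆) Let x ∈ S. Then either x ∈ S and x ∉ A; or x ∈ A ∩ S. In each case x ∈ ((A ∪ S) ∪ S) ∖ ((A ∪ S) ∖ S), so S ⊆ ((A ∪ S) ∪ S) ∖ ((A ∪ S) ∖ S).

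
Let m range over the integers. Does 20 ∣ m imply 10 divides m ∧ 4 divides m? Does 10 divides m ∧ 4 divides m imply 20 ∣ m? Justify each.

Forward direction. If 20 ∣ m, write m = 20q. Since 20 = 2·10, m = 10·(2q), so 10 ∣ m; and since 20 = 5·4, m = 4·(5q), so 4 ∣ m.

Converse. Suppose 10 ∣ m and 4 ∣ m. Any common multiple of 10 and 4 is a multiple of their lcm; here lcm(10, 4) = 10·4/gcd(10, 4) = 40/2 = 20, so 20 ∣ m.

Both directions hold; the statement is true.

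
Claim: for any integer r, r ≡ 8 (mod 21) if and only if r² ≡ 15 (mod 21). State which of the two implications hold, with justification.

Neither implication holds.

(⟹) This fails: take r = 8. Then 8 ≡ 8 (mod 21), but 8² = 64 ≡ 1 (mod 21), not 15.

(⟸) This fails: take r = 6. Then 6² = 36 ≡ 15 (mod 21), yet 6 ≡ 6 (mod 21), not 8.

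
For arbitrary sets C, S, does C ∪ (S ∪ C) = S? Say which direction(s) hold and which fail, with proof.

(⊆) This inclusion fails. Take C = {1}, S = ∅; then 1 ∈ C ∪ (S ∪ C) but 1 ∉ S.

(⊇) Let x ∈ S. Then either x ∈ S and x ∉ C; or x ∈ C ∩ S. In each case x ∈ C ∪ (S ∪ C), so S ⊆ C ∪ (S ∪ C).

(⊆) fails; (⊇) holds.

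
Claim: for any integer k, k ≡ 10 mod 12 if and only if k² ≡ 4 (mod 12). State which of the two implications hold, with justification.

Only the forward implication holds.

[⇐] This fails: take k = 2. Then 2² = 4 ≡ 4 (mod 12), yet 2 ≡ 2 (mod 12), not 10.

[⇒] Suppose k ≡ 10 mod 12. Write k = 12j + 10. Then (12j + 10)² = 144j² + 240j + 100 = 12(12j² + 20j + 8) + 4, so k² ≡ 4 (mod 12).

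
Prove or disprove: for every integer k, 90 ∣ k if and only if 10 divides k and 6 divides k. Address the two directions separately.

Only the forward direction holds.

Forward direction. If 90 ∣ k, write k = 90q. Since 90 = 9·10, k = 10·(9q), so 10 ∣ k; and since 90 = 15·6, k = 6·(15q), so 6 ∣ k.

Converse. This fails: take k = 30. Both 10 ∣ 30 and 6 ∣ 30, yet 30 is not a multiple of 90 (since 30 = 0·90 + 30), so 90 ∤ 30.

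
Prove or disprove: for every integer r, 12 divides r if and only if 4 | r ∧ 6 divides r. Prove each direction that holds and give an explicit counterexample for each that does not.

(→) If 12 ∣ r, write r = 12q. Since 12 = 3·4, r = 4·(3q), so 4 ∣ r; and since 12 = 2·6, r = 6·(2q), so 6 ∣ r.

(←) Suppose 4 ∣ r and 6 ∣ r. Any common multiple of 4 and 6 is a multiple of their lcm; here lcm(4, 6) = 4·6/gcd(4, 6) = 24/2 = 12, so 12 ∣ r.

Both directions hold; the statement is true.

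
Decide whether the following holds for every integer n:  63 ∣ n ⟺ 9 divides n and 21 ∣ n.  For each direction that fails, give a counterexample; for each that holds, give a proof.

[⇒] If 63 ∣ n, write n = 63q. Since 63 = 7·9, n = 9·(7q), so 9 ∣ n; and since 63 = 3·21, n = 21·(3q), so 21 ∣ n.

[⇐] Suppose 9 ∣ n and 21 ∣ n. Any common multiple of 9 and 21 is a multiple of their lcm; here lcm(9, 21) = 9·21/gcd(9, 21) = 189/3 = 63, so 63 ∣ n.

Equivalent; both directions hold.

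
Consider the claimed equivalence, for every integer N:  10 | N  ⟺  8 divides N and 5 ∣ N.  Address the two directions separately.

Forward direction. This fails: take N = 10. Certainly 10 ∣ 10, but 8 ∤ 10.

Converse. Suppose 8 ∣ N and 5 ∣ N. Any common multiple of 8 and 5 is a multiple of their lcm; here gcd(8, 5) = 1, so lcm(8, 5) = 8·5 = 40, so 40 ∣ N. Since 10 ∣ 40, it follows that 10 ∣ N.

Only the reverse direction holds.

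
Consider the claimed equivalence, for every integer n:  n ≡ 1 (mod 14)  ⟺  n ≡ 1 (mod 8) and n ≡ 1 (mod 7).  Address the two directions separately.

Only the reverse direction holds.

(→) This fails: n = 43 gives 43 ≡ 1 (mod 14) but 43 ≡ 3 (mod 8), so the conjunction on the right does not hold.

(←) Conversely, if n ≡ 1 (mod 8) and n ≡ 1 (mod 7), then by the Chinese remainder theorem n ≡ 1 (mod 56). Since 1 ≡ 1 (mod 14) and 14 ∣ 56, we get n ≡ 1 (mod 14).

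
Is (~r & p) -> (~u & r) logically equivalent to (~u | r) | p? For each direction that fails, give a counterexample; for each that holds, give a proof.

(⇒) fails and (⇐) fails.

(⟹) This fails. Under p = F, u = T, r = F, the left side is true but the right side is false.

(⟸) This fails. Under p = T, u = F, r = F, the left side is false but the right side is true.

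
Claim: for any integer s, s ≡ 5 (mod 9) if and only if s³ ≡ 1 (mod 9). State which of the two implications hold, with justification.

(→) This fails: take s = 5. Then 5 ≡ 5 (mod 9), but 5³ = 125 ≡ 8 (mod 9), not 1.

(←) This fails: take s = 1. Then 1³ = 1 ≡ 1 (mod 9), yet 1 ≡ 1 (mod 9), not 5.

Neither direction holds.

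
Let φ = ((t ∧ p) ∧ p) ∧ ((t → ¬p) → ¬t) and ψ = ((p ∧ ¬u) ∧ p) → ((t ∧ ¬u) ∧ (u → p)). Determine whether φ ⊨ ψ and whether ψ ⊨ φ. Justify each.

[⇒] Assume the antecedent. If t is true, the consequent reduces to true regardless of the other variables. If t is false, the antecedent cannot hold. Either way the consequent holds.

[⇐] This fails. Under t = F, p = F, u = F, the left side is false but the right side is true.

Only the forward direction holds.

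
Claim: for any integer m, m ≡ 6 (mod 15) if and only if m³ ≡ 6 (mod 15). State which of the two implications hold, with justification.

Equivalent; both directions hold.

Forward direction. Suppose m ≡ 6 (mod 15). Write m = 15j + 6. Then (15j + 6)³ = 3375j³ + 4050j² + 1620j + 216 = 15(225j³ + 270j² + 108j + 14) + 6, so m³ ≡ 6 (mod 15).

Converse. Suppose m³ ≡ 6 (mod 15). The only residue r in {0, …, 14} with r³ ≡ 6 (mod 15) is r = 6, so m ≡ 6 (mod 15).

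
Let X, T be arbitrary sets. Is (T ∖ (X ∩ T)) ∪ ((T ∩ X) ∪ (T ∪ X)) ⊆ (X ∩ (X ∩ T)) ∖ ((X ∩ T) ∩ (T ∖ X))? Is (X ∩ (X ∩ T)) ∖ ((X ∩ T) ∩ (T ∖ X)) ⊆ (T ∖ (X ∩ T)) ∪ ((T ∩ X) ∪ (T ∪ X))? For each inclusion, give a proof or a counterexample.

Only the reverse inclusion holds.

Forward inclusion. This inclusion fails. Take X = {1}, T = ∅; then 1 ∈ (T ∖ (X ∩ T)) ∪ ((T ∩ X) ∪ (T ∪ X)) but 1 ∉ (X ∩ (X ∩ T)) ∖ ((X ∩ T) ∩ (T ∖ X)).

Reverse inclusion. Let x ∈ (X ∩ (X ∩ T)) ∖ ((X ∩ T) ∩ (T ∖ X)). Then x ∈ X ∩ T, from which x ∈ (T ∖ (X ∩ T)) ∪ ((T ∩ X) ∪ (T ∪ X)).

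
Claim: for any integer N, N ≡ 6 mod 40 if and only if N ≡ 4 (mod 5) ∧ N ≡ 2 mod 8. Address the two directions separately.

Neither implication holds.

Forward direction. This fails: N = 6 gives 6 ≡ 6 (mod 40) but 6 ≡ 1 (mod 5), so the conjunction on the right does not hold.

Converse. This fails: N = 34 satisfies both congruences on the right (34 ≡ 4 mod 5 and 34 ≡ 2 mod 8) yet 34 ≡ 34 (mod 40), not 6.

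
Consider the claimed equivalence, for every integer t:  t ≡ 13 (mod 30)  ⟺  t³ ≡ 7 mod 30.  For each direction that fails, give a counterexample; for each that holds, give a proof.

Both directions hold.

Forward direction. Suppose t ≡ 13 (mod 30). Write t = 30j + 13. Then (30j + 13)³ = 27000j³ + 35100j² + 15210j + 2197 = 30(900j³ + 1170j² + 507j + 73) + 7, so t³ ≡ 7 (mod 30).

Converse. Suppose t³ ≡ 7 (mod 30). The only residue r in {0, …, 29} with r³ ≡ 7 (mod 30) is r = 13, so t ≡ 13 (mod 30).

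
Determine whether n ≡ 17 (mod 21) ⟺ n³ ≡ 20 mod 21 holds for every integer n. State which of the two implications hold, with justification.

Only the forward direction holds.

(⇒) Suppose n ≡ 17 (mod 21). Write n = 21j + 17. Then (21j + 17)³ = 9261j³ + 22491j² + 18207j + 4913 = 21(441j³ + 1071j² + 867j + 233) + 20, so n³ ≡ 20 (mod 21).

(⇐) This fails: take n = 5. Then 5³ = 125 ≡ 20 (mod 21), yet 5 ≡ 5 (mod 21), not 17.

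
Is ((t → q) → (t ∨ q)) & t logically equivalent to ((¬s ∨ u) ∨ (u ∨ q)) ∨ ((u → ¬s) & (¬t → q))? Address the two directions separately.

(⇒) holds; (⇐) fails.

Converse. This fails. Under q = F, s = F, t = F, u = F, the left side is false but the right side is true.

Forward direction. Assume the antecedent. If t is true, the consequent reduces to true regardless of the other variables. If t is false, the antecedent cannot hold. Either way the consequent holds.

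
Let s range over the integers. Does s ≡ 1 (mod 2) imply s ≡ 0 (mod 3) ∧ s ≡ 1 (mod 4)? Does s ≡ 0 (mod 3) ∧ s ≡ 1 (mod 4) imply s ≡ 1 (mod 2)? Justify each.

The forward direction fails; the converse holds.

(⇒) This fails: s = 1 gives 1 ≡ 1 (mod 2) but 1 ≡ 1 (mod 3), so the conjunction on the right does not hold.

(⇐) Conversely, if s ≡ 0 (mod 3) and s ≡ 1 (mod 4), then by the Chinese remainder theorem s ≡ 9 (mod 12). Since 9 ≡ 1 (mod 2) and 2 ∣ 12, we get s ≡ 1 (mod 2).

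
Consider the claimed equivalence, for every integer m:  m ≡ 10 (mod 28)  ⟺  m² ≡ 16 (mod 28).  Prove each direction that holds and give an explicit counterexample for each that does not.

The forward direction holds; the converse fails.

Forward direction. Suppose m ≡ 10 (mod 28). Write m = 28j + 10. Then (28j + 10)² = 784j² + 560j + 100 = 28(28j² + 20j + 3) + 16, so m² ≡ 16 (mod 28).

Converse. This fails: take m = 4. Then 4² = 16 ≡ 16 (mod 28), yet 4 ≡ 4 (mod 28), not 10.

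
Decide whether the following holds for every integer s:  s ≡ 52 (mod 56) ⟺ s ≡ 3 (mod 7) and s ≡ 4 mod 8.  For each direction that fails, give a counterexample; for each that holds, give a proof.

Equivalent; both directions hold.

(⟹) Suppose s ≡ 52 (mod 56); write s = 56j + 52. Since 7 ∣ 56, reducing mod 7 gives s ≡ 52 ≡ 3 (mod 7); since 8 ∣ 56, reducing mod 8 gives s ≡ 52 ≡ 4 (mod 8).

(⟸) Conversely, if s ≡ 3 (mod 7) and s ≡ 4 (mod 8), then by the Chinese remainder theorem s ≡ 52 (mod 56). This is exactly s ≡ 52 (mod 56).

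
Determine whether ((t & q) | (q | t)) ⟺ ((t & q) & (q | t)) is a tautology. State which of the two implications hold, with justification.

(⇒) This fails. Under t = T, q = F, the left side is true but the right side is false.

(⇐) Assume the antecedent. If t is true, (t & q) | (q | t) reduces to true regardless of the other variables. If t is false, the antecedent cannot hold. Either way (t & q) | (q | t) holds.

The forward direction fails; the converse holds.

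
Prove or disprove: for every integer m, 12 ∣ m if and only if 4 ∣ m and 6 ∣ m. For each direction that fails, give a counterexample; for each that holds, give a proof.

(⇒) If 12 ∣ m, write m = 12q. Since 12 = 3·4, m = 4·(3q), so 4 ∣ m; and since 12 = 2·6, m = 6·(2q), so 6 ∣ m.

(⇐) Suppose 4 ∣ m and 6 ∣ m. Any common multiple of 4 and 6 is a multiple of their lcm; here lcm(4, 6) = 4·6/gcd(4, 6) = 24/2 = 12, so 12 ∣ m.

Both implications hold.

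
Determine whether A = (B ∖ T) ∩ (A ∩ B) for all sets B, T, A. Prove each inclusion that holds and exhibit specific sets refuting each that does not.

Forward inclusion. This inclusion fails. Take B = ∅, T = ∅, A = {1}; then 1 ∈ A but 1 ∉ (B ∖ T) ∩ (A ∩ B).

Reverse inclusion. Let x ∈ (B ∖ T) ∩ (A ∩ B). Then x ∈ B ∩ A and x ∉ T, from which x ∈ A.

The sets are not equal: only the reverse inclusion holds.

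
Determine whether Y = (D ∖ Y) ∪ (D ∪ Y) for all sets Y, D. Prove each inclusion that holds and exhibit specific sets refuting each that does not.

(⟹) Let x ∈ Y. Then either x ∈ Y and x ∉ D; or x ∈ Y ∩ D. In each case x ∈ (D ∖ Y) ∪ (D ∪ Y), so Y ⊆ (D ∖ Y) ∪ (D ∪ Y).

(⟸) This inclusion fails. Take Y = ∅, D = {1}; then 1 ∈ (D ∖ Y) ∪ (D ∪ Y) but 1 ∉ Y.

The sets are not equal: only the forward inclusion holds.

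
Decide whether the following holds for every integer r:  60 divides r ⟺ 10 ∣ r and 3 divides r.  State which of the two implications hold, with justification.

Only the forward implication holds.

(⟹) If 60 ∣ r, write r = 60q. Since 60 = 6·10, r = 10·(6q), so 10 ∣ r; and since 60 = 20·3, r = 3·(20q), so 3 ∣ r.

(⟸) This fails: take r = 30. Both 10 ∣ 30 and 3 ∣ 30, yet 30 is not a multiple of 60 (since 30 = 0·60 + 30), so 60 ∤ 30.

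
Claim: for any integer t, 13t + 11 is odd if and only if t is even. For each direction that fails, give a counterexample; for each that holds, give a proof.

Both directions hold.

(⟸) Suppose t is even; write t = 2j. Then 13t + 11 = 13·(2j) + 11 = 2·13j + 11, which is odd.

(⟹) Suppose 13t + 11 is odd. Since 13 is odd, 13t and t have the same parity, so 13t + 11 ≡ t + 11 (mod 2). As 11 is odd, 13t + 11 is odd exactly when t is even. Thus t is even.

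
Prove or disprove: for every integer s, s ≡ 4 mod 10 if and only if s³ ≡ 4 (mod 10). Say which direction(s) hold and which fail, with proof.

Both directions hold.

(⇒) Suppose s ≡ 4 mod 10. Write s = 10j + 4. Then (10j + 4)³ = 1000j³ + 1200j² + 480j + 64 = 10(100j³ + 120j² + 48j + 6) + 4, so s³ ≡ 4 (mod 10).

(⇐) For the converse, argue contrapositively. If s ≢ 4 (mod 10), then s is congruent to one of 0, 1, 2, 3, 5, 6, 7, 8, 9 modulo 10, and these give s³ ≡ 0, 1, 8, 7, 5, 6, 3, 2, 9 respectively — never 4.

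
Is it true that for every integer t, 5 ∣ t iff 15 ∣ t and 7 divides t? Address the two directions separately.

Only the reverse direction holds.

[⇒] This fails: take t = 5. Certainly 5 ∣ 5, but 15 ∤ 5.

[⇐] Suppose 15 ∣ t and 7 ∣ t. Any common multiple of 15 and 7 is a multiple of their lcm; here gcd(15, 7) = 1, so lcm(15, 7) = 15·7 = 105, so 105 ∣ t. Since 5 ∣ 105, it follows that 5 ∣ t.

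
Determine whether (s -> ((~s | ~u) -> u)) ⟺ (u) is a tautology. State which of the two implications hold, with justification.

The forward direction fails; the converse holds.

[⇐] Assume the antecedent. If s is true, the antecedent forces (s = T, u = T), and s -> ((~s | ~u) -> u) holds there. If s is false, s -> ((~s | ~u) -> u) reduces to true regardless of the other variables. Either way s -> ((~s | ~u) -> u) holds.

[⇒] This fails. Under s = F, u = F, the left side is true but the right side is false.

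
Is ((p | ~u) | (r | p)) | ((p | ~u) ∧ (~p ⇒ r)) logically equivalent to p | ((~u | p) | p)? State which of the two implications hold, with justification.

Not equivalent: only (⇐) holds.

(→) This fails. Under r = T, u = T, p = F, the left side is true but the right side is false.

(←) Assume the antecedent. If u is true, the antecedent forces (r = F, u = T, p = T) or (r = T, u = T, p = T), and the consequent holds there. If u is false, the consequent reduces to true regardless of the other variables. Either way the consequent holds.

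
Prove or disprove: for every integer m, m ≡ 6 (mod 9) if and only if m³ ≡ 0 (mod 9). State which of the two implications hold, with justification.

Forward direction. Suppose m ≡ 6 (mod 9). Write m = 9j + 6. Then (9j + 6)³ = 729j³ + 1458j² + 972j + 216 = 9(81j³ + 162j² + 108j + 24) + 0, so m³ ≡ 0 (mod 9).

Converse. This fails: take m = 0. Then 0³ = 0 ≡ 0 (mod 9), yet 0 ≡ 0 (mod 9), not 6.

Not equivalent: only (⇒) holds.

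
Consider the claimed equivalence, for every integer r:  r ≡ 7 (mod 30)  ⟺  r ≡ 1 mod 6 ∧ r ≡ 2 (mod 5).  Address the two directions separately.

[⇒] Suppose r ≡ 7 (mod 30); write r = 30j + 7. Since 6 ∣ 30, reducing mod 6 gives r ≡ 7 ≡ 1 (mod 6); since 5 ∣ 30, reducing mod 5 gives r ≡ 7 ≡ 2 (mod 5).

[⇐] Conversely, if r ≡ 1 (mod 6) and r ≡ 2 (mod 5), then by the Chinese remainder theorem r ≡ 7 (mod 30). This is exactly r ≡ 7 (mod 30).

Both directions hold.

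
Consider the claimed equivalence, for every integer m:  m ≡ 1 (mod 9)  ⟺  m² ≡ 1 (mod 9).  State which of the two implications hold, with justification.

[⇒] Suppose m ≡ 1 (mod 9). Write m = 9j + 1. Then (9j + 1)² = 81j² + 18j + 1 = 9(9j² + 2j) + 1, so m² ≡ 1 (mod 9).

[⇐] This fails: take m = 8. Then 8² = 64 ≡ 1 (mod 9), yet 8 ≡ 8 (mod 9), not 1.

Not equivalent: only (⇒) holds.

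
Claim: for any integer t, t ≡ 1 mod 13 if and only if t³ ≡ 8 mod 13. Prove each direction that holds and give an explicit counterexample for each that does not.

Both directions fail.

Forward direction. This fails: take t = 1. Then 1 ≡ 1 (mod 13), but 1³ = 1 ≡ 1 (mod 13), not 8.

Converse. This fails: take t = 2. Then 2³ = 8 ≡ 8 (mod 13), yet 2 ≡ 2 (mod 13), not 1.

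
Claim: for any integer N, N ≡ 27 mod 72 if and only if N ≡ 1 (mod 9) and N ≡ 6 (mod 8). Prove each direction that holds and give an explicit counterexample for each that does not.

Neither implication holds.

(→) This fails: N = 27 gives 27 ≡ 27 (mod 72) but 27 ≡ 0 (mod 9), so the conjunction on the right does not hold.

(←) This fails: N = 46 satisfies both congruences on the right (46 ≡ 1 mod 9 and 46 ≡ 6 mod 8) yet 46 ≡ 46 (mod 72), not 27.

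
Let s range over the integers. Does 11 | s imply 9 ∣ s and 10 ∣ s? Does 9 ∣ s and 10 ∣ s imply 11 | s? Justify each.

Neither direction holds.

[⇒] This fails: take s = 11. Certainly 11 ∣ 11, but 9 ∤ 11.

[⇐] This fails: take s = 90. Both 9 ∣ 90 and 10 ∣ 90, yet 90 is not a multiple of 11 (since 90 = 8·11 + 2), so 11 ∤ 90.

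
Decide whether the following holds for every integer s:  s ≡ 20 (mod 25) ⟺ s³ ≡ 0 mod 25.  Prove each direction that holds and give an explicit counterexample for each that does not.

The forward direction holds; the converse fails.

(⇒) Suppose s ≡ 20 (mod 25). Write s = 25j + 20. Then (25j + 20)³ = 15625j³ + 37500j² + 30000j + 8000 = 25(625j³ + 1500j² + 1200j + 320) + 0, so s³ ≡ 0 (mod 25).

(⇐) This fails: take s = 0. Then 0³ = 0 ≡ 0 (mod 25), yet 0 ≡ 0 (mod 25), not 20.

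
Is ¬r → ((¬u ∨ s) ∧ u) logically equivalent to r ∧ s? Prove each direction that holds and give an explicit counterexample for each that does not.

Converse. Assume the antecedent. If r is true, ¬r → ((¬u ∨ s) ∧ u) reduces to true regardless of the other variables. If r is false, the antecedent cannot hold. Either way ¬r → ((¬u ∨ s) ∧ u) holds.

Forward direction. This fails. Under r = T, s = F, u = F, the left side is true but the right side is false.

Not equivalent: only (⇐) holds.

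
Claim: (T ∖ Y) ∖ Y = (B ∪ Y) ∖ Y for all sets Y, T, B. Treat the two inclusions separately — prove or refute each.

Neither inclusion holds.

(⊆) This inclusion fails. Take Y = ∅, T = {1}, B = ∅; then 1 ∈ (T ∖ Y) ∖ Y but 1 ∉ (B ∪ Y) ∖ Y.

(⊇) This inclusion fails. Take Y = ∅, T = ∅, B = {1}; then 1 ∈ (B ∪ Y) ∖ Y but 1 ∉ (T ∖ Y) ∖ Y.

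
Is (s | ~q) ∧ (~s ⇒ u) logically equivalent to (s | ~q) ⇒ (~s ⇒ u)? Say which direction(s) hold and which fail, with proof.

The forward direction holds; the converse fails.

(⟹) Assume the antecedent. If u is true, (s | ~q) ⇒ (~s ⇒ u) reduces to true regardless of the other variables. If u is false, the antecedent forces (u = F, s = T, q = F) or (u = F, s = T, q = T), and (s | ~q) ⇒ (~s ⇒ u) holds there. Either way (s | ~q) ⇒ (~s ⇒ u) holds.

(⟸) This fails. Under u = F, s = F, q = T, the left side is false but the right side is true.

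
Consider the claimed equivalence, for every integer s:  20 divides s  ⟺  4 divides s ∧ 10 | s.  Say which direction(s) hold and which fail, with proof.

Both directions hold; the statement is true.

(←) Suppose 4 ∣ s and 10 ∣ s. Any common multiple of 4 and 10 is a multiple of their lcm; here lcm(4, 10) = 4·10/gcd(4, 10) = 40/2 = 20, so 20 ∣ s.

(→) If 20 ∣ s, write s = 20q. Since 20 = 5·4, s = 4·(5q), so 4 ∣ s; and since 20 = 2·10, s = 10·(2q), so 10 ∣ s.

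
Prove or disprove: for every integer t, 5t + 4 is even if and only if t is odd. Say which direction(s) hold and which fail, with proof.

(⇒) fails and (⇐) fails.

Forward direction. This fails: t = 2 gives 5t + 4 = 14, which is even, but 2 is even, not odd.

Converse. This also fails: t = 1 is odd, but 5t + 4 = 9 is odd, not even.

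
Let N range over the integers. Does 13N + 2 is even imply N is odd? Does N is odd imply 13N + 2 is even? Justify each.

Neither direction holds.

(⇒) This fails: N = 2 gives 13N + 2 = 28, which is even, but 2 is even, not odd.

(⇐) This also fails: N = 7 is odd, but 13N + 2 = 93 is odd, not even.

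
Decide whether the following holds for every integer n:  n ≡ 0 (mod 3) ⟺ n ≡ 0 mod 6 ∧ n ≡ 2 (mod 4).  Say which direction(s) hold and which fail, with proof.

Only the reverse direction holds.

(⇒) This fails: n = 0 gives 0 ≡ 0 (mod 3) but 0 ≡ 0 (mod 4), so the conjunction on the right does not hold.

(⇐) Conversely, if n ≡ 0 (mod 6) and n ≡ 2 (mod 4), then by the Chinese remainder theorem n ≡ 6 (mod 12). Since 6 ≡ 0 (mod 3) and 3 ∣ 12, we get n ≡ 0 (mod 3).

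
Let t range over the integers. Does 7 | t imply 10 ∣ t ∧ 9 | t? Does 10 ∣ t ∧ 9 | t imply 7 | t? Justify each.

[⇒] This fails: take t = 7. Certainly 7 ∣ 7, but 10 ∤ 7.

[⇐] This fails: take t = 90. Both 10 ∣ 90 and 9 ∣ 90, yet 90 is not a multiple of 7 (since 90 = 12·7 + 6), so 7 ∤ 90.

(⇒) fails and (⇐) fails.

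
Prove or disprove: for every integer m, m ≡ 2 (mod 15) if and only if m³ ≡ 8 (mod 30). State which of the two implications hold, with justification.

Forward direction. This fails: take m = 17. Then 17 ≡ 2 (mod 15), but 17³ = 4913 ≡ 23 (mod 30), not 8.

Converse. The residues r modulo 30 with r³ ≡ 8 (mod 30) are exactly {2}, and each is ≡ 2 (mod 15).

Not equivalent: only (⇐) holds.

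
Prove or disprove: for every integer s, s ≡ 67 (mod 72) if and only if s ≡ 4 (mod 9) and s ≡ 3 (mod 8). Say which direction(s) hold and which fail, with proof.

Forward direction. Suppose s ≡ 67 (mod 72); write s = 72j + 67. Since 9 ∣ 72, reducing mod 9 gives s ≡ 67 ≡ 4 (mod 9); since 8 ∣ 72, reducing mod 8 gives s ≡ 67 ≡ 3 (mod 8).

Converse. If s ≡ 4 (mod 9) and s ≡ 3 (mod 8), then by the Chinese remainder theorem s ≡ 67 (mod 72). This is exactly s ≡ 67 (mod 72).

Equivalent; both directions hold.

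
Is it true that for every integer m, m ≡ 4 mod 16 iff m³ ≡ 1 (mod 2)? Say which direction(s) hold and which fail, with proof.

(→) This fails: take m = 4. Then 4 ≡ 4 (mod 16), but 4³ = 64 ≡ 0 (mod 2), not 1.

(←) This fails: take m = 1. Then 1³ = 1 ≡ 1 (mod 2), yet 1 ≡ 1 (mod 16), not 4.

Neither direction holds.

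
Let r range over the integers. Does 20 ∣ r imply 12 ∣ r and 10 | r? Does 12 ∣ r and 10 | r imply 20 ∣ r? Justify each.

(⟹) This fails: take r = 20. Certainly 20 ∣ 20, but 12 ∤ 20.

(⟸) Suppose 12 ∣ r and 10 ∣ r. Any common multiple of 12 and 10 is a multiple of their lcm; here lcm(12, 10) = 12·10/gcd(12, 10) = 120/2 = 60, so 60 ∣ r. Since 20 ∣ 60, it follows that 20 ∣ r.

Only the converse holds.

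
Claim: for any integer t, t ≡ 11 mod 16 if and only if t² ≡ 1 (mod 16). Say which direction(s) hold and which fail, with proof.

(⇒) fails and (⇐) fails.

Forward direction. This fails: take t = 11. Then 11 ≡ 11 (mod 16), but 11² = 121 ≡ 9 (mod 16), not 1.

Converse. This fails: take t = 1. Then 1² = 1 ≡ 1 (mod 16), yet 1 ≡ 1 (mod 16), not 11.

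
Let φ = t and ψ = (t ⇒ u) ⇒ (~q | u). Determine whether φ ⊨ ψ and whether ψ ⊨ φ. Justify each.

Not equivalent: only (⇒) holds.

Forward direction. Assume the antecedent. If u is true, (t ⇒ u) ⇒ (~q | u) reduces to true regardless of the other variables. If u is false, the antecedent forces (u = F, t = T, q = F) or (u = F, t = T, q = T), and (t ⇒ u) ⇒ (~q | u) holds there. Either way (t ⇒ u) ⇒ (~q | u) holds.

Converse. This fails. Under u = F, t = F, q = F, the left side is false but the right side is true.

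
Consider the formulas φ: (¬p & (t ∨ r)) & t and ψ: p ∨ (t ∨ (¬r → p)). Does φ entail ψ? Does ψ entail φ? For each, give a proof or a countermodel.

[⇒] Assume the antecedent. If p is true, the antecedent cannot hold. If p is false, the antecedent forces (p = F, r = F, t = T) or (p = F, r = T, t = T), and p ∨ (t ∨ (¬r → p)) holds there. Either way p ∨ (t ∨ (¬r → p)) holds.

[⇐] This fails. Under p = T, r = F, t = F, the left side is false but the right side is true.

Only the forward direction holds.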